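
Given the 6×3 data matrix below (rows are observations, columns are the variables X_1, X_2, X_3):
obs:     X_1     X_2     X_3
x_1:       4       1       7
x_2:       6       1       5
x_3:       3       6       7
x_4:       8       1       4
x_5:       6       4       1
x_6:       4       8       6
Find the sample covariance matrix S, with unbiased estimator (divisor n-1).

Step 1 — column means:
  mean(X_1) = (4 + 6 + 3 + 8 + 6 + 4) / 6 = 31/6 = 5.1667
  mean(X_2) = (1 + 1 + 6 + 1 + 4 + 8) / 6 = 21/6 = 3.5
  mean(X_3) = (7 + 5 + 7 + 4 + 1 + 6) / 6 = 30/6 = 5

Step 2 — sample covariance S[i,j] = (1/(n-1)) · Σ_k (x_{k,i} - mean_i) · (x_{k,j} - mean_j), with n-1 = 5.
  S[X_1,X_1] = ((-1.1667)·(-1.1667) + (0.8333)·(0.8333) + (-2.1667)·(-2.1667) + (2.8333)·(2.8333) + (0.8333)·(0.8333) + (-1.1667)·(-1.1667)) / 5 = 16.8333/5 = 3.3667
  S[X_1,X_2] = ((-1.1667)·(-2.5) + (0.8333)·(-2.5) + (-2.1667)·(2.5) + (2.8333)·(-2.5) + (0.8333)·(0.5) + (-1.1667)·(4.5)) / 5 = -16.5/5 = -3.3
  S[X_1,X_3] = ((-1.1667)·(2) + (0.8333)·(0) + (-2.1667)·(2) + (2.8333)·(-1) + (0.8333)·(-4) + (-1.1667)·(1)) / 5 = -14/5 = -2.8
  S[X_2,X_2] = ((-2.5)·(-2.5) + (-2.5)·(-2.5) + (2.5)·(2.5) + (-2.5)·(-2.5) + (0.5)·(0.5) + (4.5)·(4.5)) / 5 = 45.5/5 = 9.1
  S[X_2,X_3] = ((-2.5)·(2) + (-2.5)·(0) + (2.5)·(2) + (-2.5)·(-1) + (0.5)·(-4) + (4.5)·(1)) / 5 = 5/5 = 1
  S[X_3,X_3] = ((2)·(2) + (0)·(0) + (2)·(2) + (-1)·(-1) + (-4)·(-4) + (1)·(1)) / 5 = 26/5 = 5.2

S is symmetric (S[j,i] = S[i,j]). Assembling:

S = [[3.3667, -3.3, -2.8],
 [-3.3, 9.1, 1],
 [-2.8, 1, 5.2]]


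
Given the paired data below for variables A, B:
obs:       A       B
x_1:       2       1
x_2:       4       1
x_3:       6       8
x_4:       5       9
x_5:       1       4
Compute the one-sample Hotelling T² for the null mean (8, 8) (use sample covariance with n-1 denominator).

Step 1 — sample mean vector:
  mean(A) = (2 + 4 + 6 + 5 + 1) / 5 = 18/5 = 3.6
  mean(B) = (1 + 1 + 8 + 9 + 4) / 5 = 23/5 = 4.6
  x̄ = (3.6, 4.6),  deviation x̄ - mu_0 = (3.6, 4.6) - (8, 8) = (-4.4, -3.4).

Step 2 — sample covariance matrix, S[i,j] = (1/(n-1)) · Σ_k (x_{k,i} - mean_i) · (x_{k,j} - mean_j), divisor n-1 = 4:
  S[A,A] = ((-1.6)·(-1.6) + (0.4)·(0.4) + (2.4)·(2.4) + (1.4)·(1.4) + (-2.6)·(-2.6)) / 4 = 17.2/4 = 4.3
  S[A,B] = ((-1.6)·(-3.6) + (0.4)·(-3.6) + (2.4)·(3.4) + (1.4)·(4.4) + (-2.6)·(-0.6)) / 4 = 20.2/4 = 5.05
  S[B,B] = ((-3.6)·(-3.6) + (-3.6)·(-3.6) + (3.4)·(3.4) + (4.4)·(4.4) + (-0.6)·(-0.6)) / 4 = 57.2/4 = 14.3
  S = [[4.3, 5.05],
 [5.05, 14.3]].

Step 3 — invert S. det(S) = 4.3·14.3 - (5.05)² = 35.9875.
  S^{-1} = (1/det) · [[d, -b], [-b, a]] = [[0.3974, -0.1403],
 [-0.1403, 0.1195]].

Step 4 — quadratic form (x̄ - mu_0)^T · S^{-1} · (x̄ - mu_0):
  S^{-1} · (x̄ - mu_0) = (-1.2713, 0.2112),
  (x̄ - mu_0)^T · [...] = (-4.4)·(-1.2713) + (-3.4)·(0.2112) = 4.8756.

Step 5 — scale by n: T² = 5 · 4.8756 = 24.3779.

T² ≈ 24.3779


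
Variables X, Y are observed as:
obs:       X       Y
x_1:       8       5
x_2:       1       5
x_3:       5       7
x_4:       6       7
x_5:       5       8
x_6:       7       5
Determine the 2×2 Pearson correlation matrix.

Step 1 — column means:
  mean(X) = (8 + 1 + 5 + 6 + 5 + 7) / 6 = 32/6 = 5.3333
  mean(Y) = (5 + 5 + 7 + 7 + 8 + 5) / 6 = 37/6 = 6.1667

Step 2 — sample variances and covariances s[i,j] = (1/(n-1)) · Σ_k (x_{k,i} - mean_i) · (x_{k,j} - mean_j), with n-1 = 5:
  s[X,X] = ((2.6667)·(2.6667) + (-4.3333)·(-4.3333) + (-0.3333)·(-0.3333) + (0.6667)·(0.6667) + (-0.3333)·(-0.3333) + (1.6667)·(1.6667)) / 5 = 29.3333/5 = 5.8667
  s[X,Y] = ((2.6667)·(-1.1667) + (-4.3333)·(-1.1667) + (-0.3333)·(0.8333) + (0.6667)·(0.8333) + (-0.3333)·(1.8333) + (1.6667)·(-1.1667)) / 5 = -0.3333/5 = -0.0667
  s[Y,Y] = ((-1.1667)·(-1.1667) + (-1.1667)·(-1.1667) + (0.8333)·(0.8333) + (0.8333)·(0.8333) + (1.8333)·(1.8333) + (-1.1667)·(-1.1667)) / 5 = 8.8333/5 = 1.7667
  Sample standard deviations s_i = √(s[i,i]):
  s(X) = √(5.8667) = 2.4221
  s(Y) = √(1.7667) = 1.3292

Step 3 — r_{ij} = s_{ij} / (s_i · s_j):
  r[X,X] = 1 (diagonal).
  r[X,Y] = -0.0667 / (2.4221 · 1.3292) = -0.0667 / 3.2194 = -0.0207
  r[Y,Y] = 1 (diagonal).

R is symmetric with unit diagonal. Assembling:

R = [[1, -0.0207],
 [-0.0207, 1]]


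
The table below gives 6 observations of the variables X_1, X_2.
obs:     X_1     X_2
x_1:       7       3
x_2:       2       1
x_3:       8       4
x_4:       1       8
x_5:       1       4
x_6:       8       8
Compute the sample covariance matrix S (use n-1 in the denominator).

Step 1 — column means:
  mean(X_1) = (7 + 2 + 8 + 1 + 1 + 8) / 6 = 27/6 = 4.5
  mean(X_2) = (3 + 1 + 4 + 8 + 4 + 8) / 6 = 28/6 = 4.6667

Step 2 — sample covariance S[i,j] = (1/(n-1)) · Σ_k (x_{k,i} - mean_i) · (x_{k,j} - mean_j), with n-1 = 5.
  S[X_1,X_1] = ((2.5)·(2.5) + (-2.5)·(-2.5) + (3.5)·(3.5) + (-3.5)·(-3.5) + (-3.5)·(-3.5) + (3.5)·(3.5)) / 5 = 61.5/5 = 12.3
  S[X_1,X_2] = ((2.5)·(-1.6667) + (-2.5)·(-3.6667) + (3.5)·(-0.6667) + (-3.5)·(3.3333) + (-3.5)·(-0.6667) + (3.5)·(3.3333)) / 5 = 5/5 = 1
  S[X_2,X_2] = ((-1.6667)·(-1.6667) + (-3.6667)·(-3.6667) + (-0.6667)·(-0.6667) + (3.3333)·(3.3333) + (-0.6667)·(-0.6667) + (3.3333)·(3.3333)) / 5 = 39.3333/5 = 7.8667

S is symmetric (S[j,i] = S[i,j]). Assembling:

S = [[12.3, 1],
 [1, 7.8667]]


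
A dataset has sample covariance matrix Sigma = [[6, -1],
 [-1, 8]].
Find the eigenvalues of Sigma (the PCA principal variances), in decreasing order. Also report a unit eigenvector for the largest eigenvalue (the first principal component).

Step 1 — characteristic polynomial of 2×2 Sigma:
  det(Sigma - λI) = λ² - trace · λ + det = 0.
  trace = 6 + 8 = 14, det = 6·8 - (-1)² = 47.
Step 2 — discriminant:
  Δ = trace² - 4·det = 196 - 188 = 8.
Step 3 — eigenvalues:
  λ = (trace ± √Δ)/2 = (14 ± 2.8284)/2,
  λ_1 = 8.4142,  λ_2 = 5.5858.

Step 4 — unit eigenvector for λ_1: solve (Sigma - λ_1 I)v = 0. First row:
  (6 - 8.4142)·v_x + (-1)·v_y = 0, i.e. (-2.4142)·v_x + (-1)·v_y = 0,
  so v ∝ (b, λ_1 - a) = (-1, 2.4142); multiply by -1 so the first entry is positive: u = (1, -2.4142).
  ||u|| = √((1)² + (-2.4142)²) = √(6.8284) ≈ 2.6131,
  v_1 = u/||u|| ≈ (0.3827, -0.9239) (||v_1|| = 1).

λ_1 = 8.4142,  λ_2 = 5.5858;  v_1 ≈ (0.3827, -0.9239)


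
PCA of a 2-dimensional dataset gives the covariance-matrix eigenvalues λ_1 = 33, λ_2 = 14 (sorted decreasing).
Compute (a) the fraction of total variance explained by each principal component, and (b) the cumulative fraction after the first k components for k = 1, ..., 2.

Step 1 — total variance = trace(Sigma) = Σ λ_i = 33 + 14 = 47.

Step 2 — fraction explained by component i = λ_i / Σ λ:
  PC1: 33/47 = 0.7021
  PC2: 14/47 = 0.2979

Step 3 — cumulative fraction after k components = (λ_1 + ... + λ_k) / Σ λ:
  k = 1: 33/47 = 0.7021
  k = 2: (33 + 14)/47 = 47/47 = 1

Summary (fraction, with percent):

explained: PC1 0.7021 (70.21%), PC2 0.2979 (29.79%);  cumulative: 0.7021, 1


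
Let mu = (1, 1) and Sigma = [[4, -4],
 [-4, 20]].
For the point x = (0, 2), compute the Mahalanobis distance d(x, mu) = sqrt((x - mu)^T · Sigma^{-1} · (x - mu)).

Step 1 — centre the observation: (x - mu) = (-1, 1).

Step 2 — invert Sigma. det(Sigma) = 4·20 - (-4)² = 64.
  Sigma^{-1} = (1/det) · [[d, -b], [-b, a]] = [[0.3125, 0.0625],
 [0.0625, 0.0625]].

Step 3 — form the quadratic (x - mu)^T · Sigma^{-1} · (x - mu):
  Sigma^{-1} · (x - mu) = (-0.25, 0).
  (x - mu)^T · [Sigma^{-1} · (x - mu)] = (-1)·(-0.25) + (1)·(0) = 0.25.

Step 4 — take square root: d = √(0.25) ≈ 0.5.

d(x, mu) = √(0.25) ≈ 0.5


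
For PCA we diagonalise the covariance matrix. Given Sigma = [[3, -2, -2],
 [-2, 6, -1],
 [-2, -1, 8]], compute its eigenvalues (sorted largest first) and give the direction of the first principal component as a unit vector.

Step 1 — characteristic polynomial p(λ) = det(λI - Sigma) = λ³ - tr·λ² + c_1·λ - det, where tr = trace, c_1 = sum of the principal 2×2 minors, det = det(Sigma):
  tr = 3 + 6 + 8 = 17,
  c_1 = (3·6 - (-2)²) + (3·8 - (-2)²) + (6·8 - (-1)²) = 14 + 20 + 47 = 81,
  det = 3·(6·8 - (-1)²) - (-2)·((-2)·8 - (-1)·(-2)) + (-2)·((-2)·(-1) - 6·(-2)) = 3·(47) - (-2)·(-18) + (-2)·(14) = 77.
  So p(λ) = λ³ - 17λ² + 81λ - 77.
Step 2 — look for an integer root (rational root theorem: any rational root is an integer divisor of 77). Testing λ = 7:
  p(7) = 343 - 833 + 567 - 77 = 0  ✓
  Dividing out (λ - 7): p(λ) = (λ - 7)(λ² - 10λ + 11).
Step 3 — remaining eigenvalues from the quadratic λ² - 10λ + 11 = 0:
  Δ = 10² - 4·11 = 100 - 44 = 56,  λ = (10 ± √56)/2 = (10 ± 7.4833)/2 ≈ 8.7417 or 1.2583.
  Sorted: λ_1 = 8.7417,  λ_2 = 7,  λ_3 = 1.2583  (check: sum = 17 = tr ✓).

Step 4 — unit eigenvector for λ_1 ≈ 8.7417: v spans the null space of (Sigma - λ_1 I), whose rows are
  r_1 = (-5.7417, -2, -2),  r_2 = (-2, -2.7417, -1),  r_3 = (-2, -1, -0.7417).
  v is orthogonal to every row, so take v ∝ r_1 × r_2 = ((-2)·(-1) - (-2)·(-2.7417), (-2)·(-2) - (-5.7417)·(-1), (-5.7417)·(-2.7417) - (-2)·(-2)) ≈ (-3.4833, -1.7417, 11.7417).
  Rescale (multiply by -1 so the first nonzero entry is positive): u = (3.4833, 1.7417, -11.7417).
  ||u|| = √((3.4833)² + (1.7417)² + (-11.7417)²) = √(153.0334) ≈ 12.3707,  v_1 = u/||u|| ≈ (0.2816, 0.1408, -0.9492) (||v_1|| = 1).

λ_1 = 8.7417,  λ_2 = 7,  λ_3 = 1.2583;  v_1 ≈ (0.2816, 0.1408, -0.9492)


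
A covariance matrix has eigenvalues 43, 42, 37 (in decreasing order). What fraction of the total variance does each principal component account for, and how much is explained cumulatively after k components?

Step 1 — total variance = trace(Sigma) = Σ λ_i = 43 + 42 + 37 = 122.

Step 2 — fraction explained by component i = λ_i / Σ λ:
  PC1: 43/122 = 0.3525
  PC2: 42/122 = 0.3443
  PC3: 37/122 = 0.3033

Step 3 — cumulative fraction after k components = (λ_1 + ... + λ_k) / Σ λ:
  k = 1: 43/122 = 0.3525
  k = 2: (43 + 42)/122 = 85/122 = 0.6967
  k = 3: (43 + 42 + 37)/122 = 122/122 = 1

Summary (fraction, with percent):

explained: PC1 0.3525 (35.25%), PC2 0.3443 (34.43%), PC3 0.3033 (30.33%);  cumulative: 0.3525, 0.6967, 1


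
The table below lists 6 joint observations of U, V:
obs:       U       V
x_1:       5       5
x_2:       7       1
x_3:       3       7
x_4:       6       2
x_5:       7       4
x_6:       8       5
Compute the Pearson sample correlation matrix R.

Step 1 — column means:
  mean(U) = (5 + 7 + 3 + 6 + 7 + 8) / 6 = 36/6 = 6
  mean(V) = (5 + 1 + 7 + 2 + 4 + 5) / 6 = 24/6 = 4

Step 2 — sample variances and covariances s[i,j] = (1/(n-1)) · Σ_k (x_{k,i} - mean_i) · (x_{k,j} - mean_j), with n-1 = 5:
  s[U,U] = ((-1)·(-1) + (1)·(1) + (-3)·(-3) + (0)·(0) + (1)·(1) + (2)·(2)) / 5 = 16/5 = 3.2
  s[U,V] = ((-1)·(1) + (1)·(-3) + (-3)·(3) + (0)·(-2) + (1)·(0) + (2)·(1)) / 5 = -11/5 = -2.2
  s[V,V] = ((1)·(1) + (-3)·(-3) + (3)·(3) + (-2)·(-2) + (0)·(0) + (1)·(1)) / 5 = 24/5 = 4.8
  Sample standard deviations s_i = √(s[i,i]):
  s(U) = √(3.2) = 1.7889
  s(V) = √(4.8) = 2.1909

Step 3 — r_{ij} = s_{ij} / (s_i · s_j):
  r[U,U] = 1 (diagonal).
  r[U,V] = -2.2 / (1.7889 · 2.1909) = -2.2 / 3.9192 = -0.5613
  r[V,V] = 1 (diagonal).

R is symmetric with unit diagonal. Assembling:

R = [[1, -0.5613],
 [-0.5613, 1]]


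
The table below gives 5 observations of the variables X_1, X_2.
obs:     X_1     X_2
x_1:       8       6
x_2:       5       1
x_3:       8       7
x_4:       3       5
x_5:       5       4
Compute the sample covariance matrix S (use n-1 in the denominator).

Step 1 — column means:
  mean(X_1) = (8 + 5 + 8 + 3 + 5) / 5 = 29/5 = 5.8
  mean(X_2) = (6 + 1 + 7 + 5 + 4) / 5 = 23/5 = 4.6

Step 2 — sample covariance S[i,j] = (1/(n-1)) · Σ_k (x_{k,i} - mean_i) · (x_{k,j} - mean_j), with n-1 = 4.
  S[X_1,X_1] = ((2.2)·(2.2) + (-0.8)·(-0.8) + (2.2)·(2.2) + (-2.8)·(-2.8) + (-0.8)·(-0.8)) / 4 = 18.8/4 = 4.7
  S[X_1,X_2] = ((2.2)·(1.4) + (-0.8)·(-3.6) + (2.2)·(2.4) + (-2.8)·(0.4) + (-0.8)·(-0.6)) / 4 = 10.6/4 = 2.65
  S[X_2,X_2] = ((1.4)·(1.4) + (-3.6)·(-3.6) + (2.4)·(2.4) + (0.4)·(0.4) + (-0.6)·(-0.6)) / 4 = 21.2/4 = 5.3

S is symmetric (S[j,i] = S[i,j]). Assembling:

S = [[4.7, 2.65],
 [2.65, 5.3]]


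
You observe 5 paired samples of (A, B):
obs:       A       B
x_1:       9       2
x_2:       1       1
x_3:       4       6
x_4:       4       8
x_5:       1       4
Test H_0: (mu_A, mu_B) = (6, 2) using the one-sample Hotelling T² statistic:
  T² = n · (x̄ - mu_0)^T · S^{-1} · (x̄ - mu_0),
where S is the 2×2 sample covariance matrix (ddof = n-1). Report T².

Step 1 — sample mean vector:
  mean(A) = (9 + 1 + 4 + 4 + 1) / 5 = 19/5 = 3.8
  mean(B) = (2 + 1 + 6 + 8 + 4) / 5 = 21/5 = 4.2
  x̄ = (3.8, 4.2),  deviation x̄ - mu_0 = (3.8, 4.2) - (6, 2) = (-2.2, 2.2).

Step 2 — sample covariance matrix, S[i,j] = (1/(n-1)) · Σ_k (x_{k,i} - mean_i) · (x_{k,j} - mean_j), divisor n-1 = 4:
  S[A,A] = ((5.2)·(5.2) + (-2.8)·(-2.8) + (0.2)·(0.2) + (0.2)·(0.2) + (-2.8)·(-2.8)) / 4 = 42.8/4 = 10.7
  S[A,B] = ((5.2)·(-2.2) + (-2.8)·(-3.2) + (0.2)·(1.8) + (0.2)·(3.8) + (-2.8)·(-0.2)) / 4 = -0.8/4 = -0.2
  S[B,B] = ((-2.2)·(-2.2) + (-3.2)·(-3.2) + (1.8)·(1.8) + (3.8)·(3.8) + (-0.2)·(-0.2)) / 4 = 32.8/4 = 8.2
  S = [[10.7, -0.2],
 [-0.2, 8.2]].

Step 3 — invert S. det(S) = 10.7·8.2 - (-0.2)² = 87.7.
  S^{-1} = (1/det) · [[d, -b], [-b, a]] = [[0.0935, 0.0023],
 [0.0023, 0.122]].

Step 4 — quadratic form (x̄ - mu_0)^T · S^{-1} · (x̄ - mu_0):
  S^{-1} · (x̄ - mu_0) = (-0.2007, 0.2634),
  (x̄ - mu_0)^T · [...] = (-2.2)·(-0.2007) + (2.2)·(0.2634) = 1.021.

Step 5 — scale by n: T² = 5 · 1.021 = 5.1049.

T² ≈ 5.1049


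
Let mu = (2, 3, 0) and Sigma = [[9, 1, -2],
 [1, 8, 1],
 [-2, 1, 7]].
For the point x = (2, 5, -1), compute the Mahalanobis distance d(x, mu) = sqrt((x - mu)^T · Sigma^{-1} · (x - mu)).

Step 1 — centre the observation: (x - mu) = (0, 2, -1).

Step 2 — invert Sigma (cofactor / det for 3×3, or solve directly):
  Sigma^{-1} = [[0.1217, -0.0199, 0.0376],
 [-0.0199, 0.1305, -0.0243],
 [0.0376, -0.0243, 0.1571]].

Step 3 — form the quadratic (x - mu)^T · Sigma^{-1} · (x - mu):
  Sigma^{-1} · (x - mu) = (-0.0774, 0.2854, -0.2058).
  (x - mu)^T · [Sigma^{-1} · (x - mu)] = (0)·(-0.0774) + (2)·(0.2854) + (-1)·(-0.2058) = 0.7765.

Step 4 — take square root: d = √(0.7765) ≈ 0.8812.

d(x, mu) = √(0.7765) ≈ 0.8812


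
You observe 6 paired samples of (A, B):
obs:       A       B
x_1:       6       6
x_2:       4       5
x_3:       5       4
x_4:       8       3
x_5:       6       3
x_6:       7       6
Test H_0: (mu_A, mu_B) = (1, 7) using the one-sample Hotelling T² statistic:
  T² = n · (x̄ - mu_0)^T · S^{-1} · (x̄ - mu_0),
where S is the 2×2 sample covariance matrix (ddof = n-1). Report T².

Step 1 — sample mean vector:
  mean(A) = (6 + 4 + 5 + 8 + 6 + 7) / 6 = 36/6 = 6
  mean(B) = (6 + 5 + 4 + 3 + 3 + 6) / 6 = 27/6 = 4.5
  x̄ = (6, 4.5),  deviation x̄ - mu_0 = (6, 4.5) - (1, 7) = (5, -2.5).

Step 2 — sample covariance matrix, S[i,j] = (1/(n-1)) · Σ_k (x_{k,i} - mean_i) · (x_{k,j} - mean_j), divisor n-1 = 5:
  S[A,A] = ((0)·(0) + (-2)·(-2) + (-1)·(-1) + (2)·(2) + (0)·(0) + (1)·(1)) / 5 = 10/5 = 2
  S[A,B] = ((0)·(1.5) + (-2)·(0.5) + (-1)·(-0.5) + (2)·(-1.5) + (0)·(-1.5) + (1)·(1.5)) / 5 = -2/5 = -0.4
  S[B,B] = ((1.5)·(1.5) + (0.5)·(0.5) + (-0.5)·(-0.5) + (-1.5)·(-1.5) + (-1.5)·(-1.5) + (1.5)·(1.5)) / 5 = 9.5/5 = 1.9
  S = [[2, -0.4],
 [-0.4, 1.9]].

Step 3 — invert S. det(S) = 2·1.9 - (-0.4)² = 3.64.
  S^{-1} = (1/det) · [[d, -b], [-b, a]] = [[0.522, 0.1099],
 [0.1099, 0.5495]].

Step 4 — quadratic form (x̄ - mu_0)^T · S^{-1} · (x̄ - mu_0):
  S^{-1} · (x̄ - mu_0) = (2.3352, -0.8242),
  (x̄ - mu_0)^T · [...] = (5)·(2.3352) + (-2.5)·(-0.8242) = 13.7363.

Step 5 — scale by n: T² = 6 · 13.7363 = 82.4176.

T² ≈ 82.4176


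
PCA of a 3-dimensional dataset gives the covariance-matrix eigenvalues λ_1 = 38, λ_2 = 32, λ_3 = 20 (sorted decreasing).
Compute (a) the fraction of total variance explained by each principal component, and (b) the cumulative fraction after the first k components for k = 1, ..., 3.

Step 1 — total variance = trace(Sigma) = Σ λ_i = 38 + 32 + 20 = 90.

Step 2 — fraction explained by component i = λ_i / Σ λ:
  PC1: 38/90 = 0.4222
  PC2: 32/90 = 0.3556
  PC3: 20/90 = 0.2222

Step 3 — cumulative fraction after k components = (λ_1 + ... + λ_k) / Σ λ:
  k = 1: 38/90 = 0.4222
  k = 2: (38 + 32)/90 = 70/90 = 0.7778
  k = 3: (38 + 32 + 20)/90 = 90/90 = 1

Summary (fraction, with percent):

explained: PC1 0.4222 (42.22%), PC2 0.3556 (35.56%), PC3 0.2222 (22.22%);  cumulative: 0.4222, 0.7778, 1


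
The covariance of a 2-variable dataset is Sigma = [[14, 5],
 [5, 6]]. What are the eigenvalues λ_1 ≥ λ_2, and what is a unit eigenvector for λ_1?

Step 1 — characteristic polynomial of 2×2 Sigma:
  det(Sigma - λI) = λ² - trace · λ + det = 0.
  trace = 14 + 6 = 20, det = 14·6 - (5)² = 59.
Step 2 — discriminant:
  Δ = trace² - 4·det = 400 - 236 = 164.
Step 3 — eigenvalues:
  λ = (trace ± √Δ)/2 = (20 ± 12.8062)/2,
  λ_1 = 16.4031,  λ_2 = 3.5969.

Step 4 — unit eigenvector for λ_1: solve (Sigma - λ_1 I)v = 0. First row:
  (14 - 16.4031)·v_x + (5)·v_y = 0, i.e. (-2.4031)·v_x + (5)·v_y = 0,
  so v ∝ (b, λ_1 - a) = (5, 2.4031) = u.
  ||u|| = √((5)² + (2.4031)²) = √(30.775) ≈ 5.5475,
  v_1 = u/||u|| ≈ (0.9013, 0.4332) (||v_1|| = 1).

λ_1 = 16.4031,  λ_2 = 3.5969;  v_1 ≈ (0.9013, 0.4332)


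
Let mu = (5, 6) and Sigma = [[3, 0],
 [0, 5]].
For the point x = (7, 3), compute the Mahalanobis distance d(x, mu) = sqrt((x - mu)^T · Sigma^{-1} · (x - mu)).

Step 1 — centre the observation: (x - mu) = (2, -3).

Step 2 — invert Sigma. det(Sigma) = 3·5 - (0)² = 15.
  Sigma^{-1} = (1/det) · [[d, -b], [-b, a]] = [[0.3333, 0],
 [0, 0.2]].

Step 3 — form the quadratic (x - mu)^T · Sigma^{-1} · (x - mu):
  Sigma^{-1} · (x - mu) = (0.6667, -0.6).
  (x - mu)^T · [Sigma^{-1} · (x - mu)] = (2)·(0.6667) + (-3)·(-0.6) = 3.1333.

Step 4 — take square root: d = √(3.1333) ≈ 1.7701.

d(x, mu) = √(3.1333) ≈ 1.7701


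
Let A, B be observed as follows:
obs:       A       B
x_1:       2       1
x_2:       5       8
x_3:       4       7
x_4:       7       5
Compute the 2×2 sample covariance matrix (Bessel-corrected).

Step 1 — column means:
  mean(A) = (2 + 5 + 4 + 7) / 4 = 18/4 = 4.5
  mean(B) = (1 + 8 + 7 + 5) / 4 = 21/4 = 5.25

Step 2 — sample covariance S[i,j] = (1/(n-1)) · Σ_k (x_{k,i} - mean_i) · (x_{k,j} - mean_j), with n-1 = 3.
  S[A,A] = ((-2.5)·(-2.5) + (0.5)·(0.5) + (-0.5)·(-0.5) + (2.5)·(2.5)) / 3 = 13/3 = 4.3333
  S[A,B] = ((-2.5)·(-4.25) + (0.5)·(2.75) + (-0.5)·(1.75) + (2.5)·(-0.25)) / 3 = 10.5/3 = 3.5
  S[B,B] = ((-4.25)·(-4.25) + (2.75)·(2.75) + (1.75)·(1.75) + (-0.25)·(-0.25)) / 3 = 28.75/3 = 9.5833

S is symmetric (S[j,i] = S[i,j]). Assembling:

S = [[4.3333, 3.5],
 [3.5, 9.5833]]


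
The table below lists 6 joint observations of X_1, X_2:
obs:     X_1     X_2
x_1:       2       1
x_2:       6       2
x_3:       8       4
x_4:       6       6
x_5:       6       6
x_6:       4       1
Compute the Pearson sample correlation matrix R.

Step 1 — column means:
  mean(X_1) = (2 + 6 + 8 + 6 + 6 + 4) / 6 = 32/6 = 5.3333
  mean(X_2) = (1 + 2 + 4 + 6 + 6 + 1) / 6 = 20/6 = 3.3333

Step 2 — sample variances and covariances s[i,j] = (1/(n-1)) · Σ_k (x_{k,i} - mean_i) · (x_{k,j} - mean_j), with n-1 = 5:
  s[X_1,X_1] = ((-3.3333)·(-3.3333) + (0.6667)·(0.6667) + (2.6667)·(2.6667) + (0.6667)·(0.6667) + (0.6667)·(0.6667) + (-1.3333)·(-1.3333)) / 5 = 21.3333/5 = 4.2667
  s[X_1,X_2] = ((-3.3333)·(-2.3333) + (0.6667)·(-1.3333) + (2.6667)·(0.6667) + (0.6667)·(2.6667) + (0.6667)·(2.6667) + (-1.3333)·(-2.3333)) / 5 = 15.3333/5 = 3.0667
  s[X_2,X_2] = ((-2.3333)·(-2.3333) + (-1.3333)·(-1.3333) + (0.6667)·(0.6667) + (2.6667)·(2.6667) + (2.6667)·(2.6667) + (-2.3333)·(-2.3333)) / 5 = 27.3333/5 = 5.4667
  Sample standard deviations s_i = √(s[i,i]):
  s(X_1) = √(4.2667) = 2.0656
  s(X_2) = √(5.4667) = 2.3381

Step 3 — r_{ij} = s_{ij} / (s_i · s_j):
  r[X_1,X_1] = 1 (diagonal).
  r[X_1,X_2] = 3.0667 / (2.0656 · 2.3381) = 3.0667 / 4.8295 = 0.635
  r[X_2,X_2] = 1 (diagonal).

R is symmetric with unit diagonal. Assembling:

R = [[1, 0.635],
 [0.635, 1]]


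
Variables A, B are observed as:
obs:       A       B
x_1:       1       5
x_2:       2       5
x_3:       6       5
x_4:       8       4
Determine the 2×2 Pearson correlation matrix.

Step 1 — column means:
  mean(A) = (1 + 2 + 6 + 8) / 4 = 17/4 = 4.25
  mean(B) = (5 + 5 + 5 + 4) / 4 = 19/4 = 4.75

Step 2 — sample variances and covariances s[i,j] = (1/(n-1)) · Σ_k (x_{k,i} - mean_i) · (x_{k,j} - mean_j), with n-1 = 3:
  s[A,A] = ((-3.25)·(-3.25) + (-2.25)·(-2.25) + (1.75)·(1.75) + (3.75)·(3.75)) / 3 = 32.75/3 = 10.9167
  s[A,B] = ((-3.25)·(0.25) + (-2.25)·(0.25) + (1.75)·(0.25) + (3.75)·(-0.75)) / 3 = -3.75/3 = -1.25
  s[B,B] = ((0.25)·(0.25) + (0.25)·(0.25) + (0.25)·(0.25) + (-0.75)·(-0.75)) / 3 = 0.75/3 = 0.25
  Sample standard deviations s_i = √(s[i,i]):
  s(A) = √(10.9167) = 3.304
  s(B) = √(0.25) = 0.5

Step 3 — r_{ij} = s_{ij} / (s_i · s_j):
  r[A,A] = 1 (diagonal).
  r[A,B] = -1.25 / (3.304 · 0.5) = -1.25 / 1.652 = -0.7566
  r[B,B] = 1 (diagonal).

R is symmetric with unit diagonal. Assembling:

R = [[1, -0.7566],
 [-0.7566, 1]]


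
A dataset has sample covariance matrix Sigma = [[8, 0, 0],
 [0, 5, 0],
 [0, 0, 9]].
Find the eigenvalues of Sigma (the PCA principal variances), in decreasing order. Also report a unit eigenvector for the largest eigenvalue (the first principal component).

Step 1 — characteristic polynomial p(λ) = det(λI - Sigma) = λ³ - tr·λ² + c_1·λ - det, where tr = trace, c_1 = sum of the principal 2×2 minors, det = det(Sigma):
  tr = 8 + 5 + 9 = 22,
  c_1 = (8·5 - (0)²) + (8·9 - (0)²) + (5·9 - (0)²) = 40 + 72 + 45 = 157,
  det = 8·(5·9 - (0)²) - (0)·((0)·9 - (0)·(0)) + (0)·((0)·(0) - 5·(0)) = 8·(45) - (0)·(0) + (0)·(0) = 360.
  So p(λ) = λ³ - 22λ² + 157λ - 360.
Step 2 — look for an integer root (rational root theorem: any rational root is an integer divisor of 360). Testing λ = 5:
  p(5) = 125 - 550 + 785 - 360 = 0  ✓
  Dividing out (λ - 5): p(λ) = (λ - 5)(λ² - 17λ + 72).
Step 3 — remaining eigenvalues from the quadratic λ² - 17λ + 72 = 0:
  Δ = 17² - 4·72 = 289 - 288 = 1,  λ = (17 ± √1)/2 = (17 ± 1)/2 = 9 or 8.
  Sorted: λ_1 = 9,  λ_2 = 8,  λ_3 = 5  (check: sum = 22 = tr ✓).

Step 4 — unit eigenvector for λ_1 = 9: v spans the null space of (Sigma - λ_1 I), whose rows are
  r_1 = (-1, 0, 0),  r_2 = (0, -4, 0),  r_3 = (0, 0, 0).
  v is orthogonal to every row, so take v ∝ r_1 × r_2 = ((0)·(0) - (0)·(-4), (0)·(0) - (-1)·(0), (-1)·(-4) - (0)·(0)) = (0, 0, 4).
  Rescale (divide by 4): u = (0, 0, 1).
  ||u|| = √((0)² + (0)² + (1)²) = √(1) = 1,  v_1 = u/||u|| ≈ (0, 0, 1) (||v_1|| = 1).

λ_1 = 9,  λ_2 = 8,  λ_3 = 5;  v_1 ≈ (0, 0, 1)


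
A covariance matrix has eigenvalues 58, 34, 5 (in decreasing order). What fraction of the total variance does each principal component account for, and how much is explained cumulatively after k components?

Step 1 — total variance = trace(Sigma) = Σ λ_i = 58 + 34 + 5 = 97.

Step 2 — fraction explained by component i = λ_i / Σ λ:
  PC1: 58/97 = 0.5979
  PC2: 34/97 = 0.3505
  PC3: 5/97 = 0.0515

Step 3 — cumulative fraction after k components = (λ_1 + ... + λ_k) / Σ λ:
  k = 1: 58/97 = 0.5979
  k = 2: (58 + 34)/97 = 92/97 = 0.9485
  k = 3: (58 + 34 + 5)/97 = 97/97 = 1

Summary (fraction, with percent):

explained: PC1 0.5979 (59.79%), PC2 0.3505 (35.05%), PC3 0.0515 (5.15%);  cumulative: 0.5979, 0.9485, 1


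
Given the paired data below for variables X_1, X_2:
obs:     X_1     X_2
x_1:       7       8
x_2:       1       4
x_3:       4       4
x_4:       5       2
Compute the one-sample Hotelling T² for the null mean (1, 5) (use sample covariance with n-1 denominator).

Step 1 — sample mean vector:
  mean(X_1) = (7 + 1 + 4 + 5) / 4 = 17/4 = 4.25
  mean(X_2) = (8 + 4 + 4 + 2) / 4 = 18/4 = 4.5
  x̄ = (4.25, 4.5),  deviation x̄ - mu_0 = (4.25, 4.5) - (1, 5) = (3.25, -0.5).

Step 2 — sample covariance matrix, S[i,j] = (1/(n-1)) · Σ_k (x_{k,i} - mean_i) · (x_{k,j} - mean_j), divisor n-1 = 3:
  S[X_1,X_1] = ((2.75)·(2.75) + (-3.25)·(-3.25) + (-0.25)·(-0.25) + (0.75)·(0.75)) / 3 = 18.75/3 = 6.25
  S[X_1,X_2] = ((2.75)·(3.5) + (-3.25)·(-0.5) + (-0.25)·(-0.5) + (0.75)·(-2.5)) / 3 = 9.5/3 = 3.1667
  S[X_2,X_2] = ((3.5)·(3.5) + (-0.5)·(-0.5) + (-0.5)·(-0.5) + (-2.5)·(-2.5)) / 3 = 19/3 = 6.3333
  S = [[6.25, 3.1667],
 [3.1667, 6.3333]].

Step 3 — invert S. det(S) = 6.25·6.3333 - (3.1667)² = 29.5556.
  S^{-1} = (1/det) · [[d, -b], [-b, a]] = [[0.2143, -0.1071],
 [-0.1071, 0.2115]].

Step 4 — quadratic form (x̄ - mu_0)^T · S^{-1} · (x̄ - mu_0):
  S^{-1} · (x̄ - mu_0) = (0.75, -0.4539),
  (x̄ - mu_0)^T · [...] = (3.25)·(0.75) + (-0.5)·(-0.4539) = 2.6645.

Step 5 — scale by n: T² = 4 · 2.6645 = 10.6579.

T² ≈ 10.6579


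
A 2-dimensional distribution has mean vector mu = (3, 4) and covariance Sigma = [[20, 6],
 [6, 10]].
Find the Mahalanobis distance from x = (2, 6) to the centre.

Step 1 — centre the observation: (x - mu) = (-1, 2).

Step 2 — invert Sigma. det(Sigma) = 20·10 - (6)² = 164.
  Sigma^{-1} = (1/det) · [[d, -b], [-b, a]] = [[0.061, -0.0366],
 [-0.0366, 0.122]].

Step 3 — form the quadratic (x - mu)^T · Sigma^{-1} · (x - mu):
  Sigma^{-1} · (x - mu) = (-0.1341, 0.2805).
  (x - mu)^T · [Sigma^{-1} · (x - mu)] = (-1)·(-0.1341) + (2)·(0.2805) = 0.6951.

Step 4 — take square root: d = √(0.6951) ≈ 0.8337.

d(x, mu) = √(0.6951) ≈ 0.8337


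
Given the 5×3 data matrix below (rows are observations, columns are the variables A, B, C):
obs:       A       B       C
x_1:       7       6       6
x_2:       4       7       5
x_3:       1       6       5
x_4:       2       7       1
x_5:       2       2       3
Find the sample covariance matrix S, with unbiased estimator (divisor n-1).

Step 1 — column means:
  mean(A) = (7 + 4 + 1 + 2 + 2) / 5 = 16/5 = 3.2
  mean(B) = (6 + 7 + 6 + 7 + 2) / 5 = 28/5 = 5.6
  mean(C) = (6 + 5 + 5 + 1 + 3) / 5 = 20/5 = 4

Step 2 — sample covariance S[i,j] = (1/(n-1)) · Σ_k (x_{k,i} - mean_i) · (x_{k,j} - mean_j), with n-1 = 4.
  S[A,A] = ((3.8)·(3.8) + (0.8)·(0.8) + (-2.2)·(-2.2) + (-1.2)·(-1.2) + (-1.2)·(-1.2)) / 4 = 22.8/4 = 5.7
  S[A,B] = ((3.8)·(0.4) + (0.8)·(1.4) + (-2.2)·(0.4) + (-1.2)·(1.4) + (-1.2)·(-3.6)) / 4 = 4.4/4 = 1.1
  S[A,C] = ((3.8)·(2) + (0.8)·(1) + (-2.2)·(1) + (-1.2)·(-3) + (-1.2)·(-1)) / 4 = 11/4 = 2.75
  S[B,B] = ((0.4)·(0.4) + (1.4)·(1.4) + (0.4)·(0.4) + (1.4)·(1.4) + (-3.6)·(-3.6)) / 4 = 17.2/4 = 4.3
  S[B,C] = ((0.4)·(2) + (1.4)·(1) + (0.4)·(1) + (1.4)·(-3) + (-3.6)·(-1)) / 4 = 2/4 = 0.5
  S[C,C] = ((2)·(2) + (1)·(1) + (1)·(1) + (-3)·(-3) + (-1)·(-1)) / 4 = 16/4 = 4

S is symmetric (S[j,i] = S[i,j]). Assembling:

S = [[5.7, 1.1, 2.75],
 [1.1, 4.3, 0.5],
 [2.75, 0.5, 4]]


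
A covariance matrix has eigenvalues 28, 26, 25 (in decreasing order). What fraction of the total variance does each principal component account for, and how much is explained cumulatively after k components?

Step 1 — total variance = trace(Sigma) = Σ λ_i = 28 + 26 + 25 = 79.

Step 2 — fraction explained by component i = λ_i / Σ λ:
  PC1: 28/79 = 0.3544
  PC2: 26/79 = 0.3291
  PC3: 25/79 = 0.3165

Step 3 — cumulative fraction after k components = (λ_1 + ... + λ_k) / Σ λ:
  k = 1: 28/79 = 0.3544
  k = 2: (28 + 26)/79 = 54/79 = 0.6835
  k = 3: (28 + 26 + 25)/79 = 79/79 = 1

Summary (fraction, with percent):

explained: PC1 0.3544 (35.44%), PC2 0.3291 (32.91%), PC3 0.3165 (31.65%);  cumulative: 0.3544, 0.6835, 1


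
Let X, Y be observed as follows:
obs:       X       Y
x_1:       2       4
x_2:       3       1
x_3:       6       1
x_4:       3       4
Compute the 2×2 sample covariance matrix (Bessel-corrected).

Step 1 — column means:
  mean(X) = (2 + 3 + 6 + 3) / 4 = 14/4 = 3.5
  mean(Y) = (4 + 1 + 1 + 4) / 4 = 10/4 = 2.5

Step 2 — sample covariance S[i,j] = (1/(n-1)) · Σ_k (x_{k,i} - mean_i) · (x_{k,j} - mean_j), with n-1 = 3.
  S[X,X] = ((-1.5)·(-1.5) + (-0.5)·(-0.5) + (2.5)·(2.5) + (-0.5)·(-0.5)) / 3 = 9/3 = 3
  S[X,Y] = ((-1.5)·(1.5) + (-0.5)·(-1.5) + (2.5)·(-1.5) + (-0.5)·(1.5)) / 3 = -6/3 = -2
  S[Y,Y] = ((1.5)·(1.5) + (-1.5)·(-1.5) + (-1.5)·(-1.5) + (1.5)·(1.5)) / 3 = 9/3 = 3

S is symmetric (S[j,i] = S[i,j]). Assembling:

S = [[3, -2],
 [-2, 3]]


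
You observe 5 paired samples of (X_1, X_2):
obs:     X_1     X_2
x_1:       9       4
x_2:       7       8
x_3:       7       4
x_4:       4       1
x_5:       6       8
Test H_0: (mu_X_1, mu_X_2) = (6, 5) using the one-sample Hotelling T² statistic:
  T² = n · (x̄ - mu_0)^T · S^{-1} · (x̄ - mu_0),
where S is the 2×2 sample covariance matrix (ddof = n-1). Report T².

Step 1 — sample mean vector:
  mean(X_1) = (9 + 7 + 7 + 4 + 6) / 5 = 33/5 = 6.6
  mean(X_2) = (4 + 8 + 4 + 1 + 8) / 5 = 25/5 = 5
  x̄ = (6.6, 5),  deviation x̄ - mu_0 = (6.6, 5) - (6, 5) = (0.6, 0).

Step 2 — sample covariance matrix, S[i,j] = (1/(n-1)) · Σ_k (x_{k,i} - mean_i) · (x_{k,j} - mean_j), divisor n-1 = 4:
  S[X_1,X_1] = ((2.4)·(2.4) + (0.4)·(0.4) + (0.4)·(0.4) + (-2.6)·(-2.6) + (-0.6)·(-0.6)) / 4 = 13.2/4 = 3.3
  S[X_1,X_2] = ((2.4)·(-1) + (0.4)·(3) + (0.4)·(-1) + (-2.6)·(-4) + (-0.6)·(3)) / 4 = 7/4 = 1.75
  S[X_2,X_2] = ((-1)·(-1) + (3)·(3) + (-1)·(-1) + (-4)·(-4) + (3)·(3)) / 4 = 36/4 = 9
  S = [[3.3, 1.75],
 [1.75, 9]].

Step 3 — invert S. det(S) = 3.3·9 - (1.75)² = 26.6375.
  S^{-1} = (1/det) · [[d, -b], [-b, a]] = [[0.3379, -0.0657],
 [-0.0657, 0.1239]].

Step 4 — quadratic form (x̄ - mu_0)^T · S^{-1} · (x̄ - mu_0):
  S^{-1} · (x̄ - mu_0) = (0.2027, -0.0394),
  (x̄ - mu_0)^T · [...] = (0.6)·(0.2027) + (0)·(-0.0394) = 0.1216.

Step 5 — scale by n: T² = 5 · 0.1216 = 0.6082.

T² ≈ 0.6082


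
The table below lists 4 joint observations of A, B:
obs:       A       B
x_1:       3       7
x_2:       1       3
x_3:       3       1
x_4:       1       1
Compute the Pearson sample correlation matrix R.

Step 1 — column means:
  mean(A) = (3 + 1 + 3 + 1) / 4 = 8/4 = 2
  mean(B) = (7 + 3 + 1 + 1) / 4 = 12/4 = 3

Step 2 — sample variances and covariances s[i,j] = (1/(n-1)) · Σ_k (x_{k,i} - mean_i) · (x_{k,j} - mean_j), with n-1 = 3:
  s[A,A] = ((1)·(1) + (-1)·(-1) + (1)·(1) + (-1)·(-1)) / 3 = 4/3 = 1.3333
  s[A,B] = ((1)·(4) + (-1)·(0) + (1)·(-2) + (-1)·(-2)) / 3 = 4/3 = 1.3333
  s[B,B] = ((4)·(4) + (0)·(0) + (-2)·(-2) + (-2)·(-2)) / 3 = 24/3 = 8
  Sample standard deviations s_i = √(s[i,i]):
  s(A) = √(1.3333) = 1.1547
  s(B) = √(8) = 2.8284

Step 3 — r_{ij} = s_{ij} / (s_i · s_j):
  r[A,A] = 1 (diagonal).
  r[A,B] = 1.3333 / (1.1547 · 2.8284) = 1.3333 / 3.266 = 0.4082
  r[B,B] = 1 (diagonal).

R is symmetric with unit diagonal. Assembling:

R = [[1, 0.4082],
 [0.4082, 1]]


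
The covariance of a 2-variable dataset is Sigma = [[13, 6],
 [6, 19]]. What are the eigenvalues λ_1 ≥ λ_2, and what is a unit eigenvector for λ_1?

Step 1 — characteristic polynomial of 2×2 Sigma:
  det(Sigma - λI) = λ² - trace · λ + det = 0.
  trace = 13 + 19 = 32, det = 13·19 - (6)² = 211.
Step 2 — discriminant:
  Δ = trace² - 4·det = 1024 - 844 = 180.
Step 3 — eigenvalues:
  λ = (trace ± √Δ)/2 = (32 ± 13.4164)/2,
  λ_1 = 22.7082,  λ_2 = 9.2918.

Step 4 — unit eigenvector for λ_1: solve (Sigma - λ_1 I)v = 0. First row:
  (13 - 22.7082)·v_x + (6)·v_y = 0, i.e. (-9.7082)·v_x + (6)·v_y = 0,
  so v ∝ (b, λ_1 - a) = (6, 9.7082) = u.
  ||u|| = √((6)² + (9.7082)²) = √(130.2492) ≈ 11.4127,
  v_1 = u/||u|| ≈ (0.5257, 0.8507) (||v_1|| = 1).

λ_1 = 22.7082,  λ_2 = 9.2918;  v_1 ≈ (0.5257, 0.8507)


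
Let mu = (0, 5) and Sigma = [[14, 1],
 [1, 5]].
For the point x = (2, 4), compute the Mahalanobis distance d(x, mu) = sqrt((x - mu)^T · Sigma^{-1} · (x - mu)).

Step 1 — centre the observation: (x - mu) = (2, -1).

Step 2 — invert Sigma. det(Sigma) = 14·5 - (1)² = 69.
  Sigma^{-1} = (1/det) · [[d, -b], [-b, a]] = [[0.0725, -0.0145],
 [-0.0145, 0.2029]].

Step 3 — form the quadratic (x - mu)^T · Sigma^{-1} · (x - mu):
  Sigma^{-1} · (x - mu) = (0.1594, -0.2319).
  (x - mu)^T · [Sigma^{-1} · (x - mu)] = (2)·(0.1594) + (-1)·(-0.2319) = 0.5507.

Step 4 — take square root: d = √(0.5507) ≈ 0.7421.

d(x, mu) = √(0.5507) ≈ 0.7421


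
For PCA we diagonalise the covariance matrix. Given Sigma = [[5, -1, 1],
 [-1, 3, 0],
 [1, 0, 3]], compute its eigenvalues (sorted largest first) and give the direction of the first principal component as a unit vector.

Step 1 — characteristic polynomial p(λ) = det(λI - Sigma) = λ³ - tr·λ² + c_1·λ - det, where tr = trace, c_1 = sum of the principal 2×2 minors, det = det(Sigma):
  tr = 5 + 3 + 3 = 11,
  c_1 = (5·3 - (-1)²) + (5·3 - (1)²) + (3·3 - (0)²) = 14 + 14 + 9 = 37,
  det = 5·(3·3 - (0)²) - (-1)·((-1)·3 - (0)·(1)) + (1)·((-1)·(0) - 3·(1)) = 5·(9) - (-1)·(-3) + (1)·(-3) = 39.
  So p(λ) = λ³ - 11λ² + 37λ - 39.
Step 2 — look for an integer root (rational root theorem: any rational root is an integer divisor of 39). Testing λ = 3:
  p(3) = 27 - 99 + 111 - 39 = 0  ✓
  Dividing out (λ - 3): p(λ) = (λ - 3)(λ² - 8λ + 13).
Step 3 — remaining eigenvalues from the quadratic λ² - 8λ + 13 = 0:
  Δ = 8² - 4·13 = 64 - 52 = 12,  λ = (8 ± √12)/2 = (8 ± 3.4641)/2 ≈ 5.7321 or 2.2679.
  Sorted: λ_1 = 5.7321,  λ_2 = 3,  λ_3 = 2.2679  (check: sum = 11 = tr ✓).

Step 4 — unit eigenvector for λ_1 ≈ 5.7321: v spans the null space of (Sigma - λ_1 I), whose rows are
  r_1 = (-0.7321, -1, 1),  r_2 = (-1, -2.7321, 0),  r_3 = (1, 0, -2.7321).
  v is orthogonal to every row, so take v ∝ r_1 × r_2 = ((-1)·(0) - (1)·(-2.7321), (1)·(-1) - (-0.7321)·(0), (-0.7321)·(-2.7321) - (-1)·(-1)) ≈ (2.7321, -1, 1).
  Let u = (2.7321, -1, 1).
  ||u|| = √((2.7321)² + (-1)² + (1)²) = √(9.4641) ≈ 3.0764,  v_1 = u/||u|| ≈ (0.8881, -0.3251, 0.3251) (||v_1|| = 1).

λ_1 = 5.7321,  λ_2 = 3,  λ_3 = 2.2679;  v_1 ≈ (0.8881, -0.3251, 0.3251)


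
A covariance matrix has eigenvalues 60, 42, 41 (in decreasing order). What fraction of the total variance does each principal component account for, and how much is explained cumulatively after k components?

Step 1 — total variance = trace(Sigma) = Σ λ_i = 60 + 42 + 41 = 143.

Step 2 — fraction explained by component i = λ_i / Σ λ:
  PC1: 60/143 = 0.4196
  PC2: 42/143 = 0.2937
  PC3: 41/143 = 0.2867

Step 3 — cumulative fraction after k components = (λ_1 + ... + λ_k) / Σ λ:
  k = 1: 60/143 = 0.4196
  k = 2: (60 + 42)/143 = 102/143 = 0.7133
  k = 3: (60 + 42 + 41)/143 = 143/143 = 1

Summary (fraction, with percent):

explained: PC1 0.4196 (41.96%), PC2 0.2937 (29.37%), PC3 0.2867 (28.67%);  cumulative: 0.4196, 0.7133, 1


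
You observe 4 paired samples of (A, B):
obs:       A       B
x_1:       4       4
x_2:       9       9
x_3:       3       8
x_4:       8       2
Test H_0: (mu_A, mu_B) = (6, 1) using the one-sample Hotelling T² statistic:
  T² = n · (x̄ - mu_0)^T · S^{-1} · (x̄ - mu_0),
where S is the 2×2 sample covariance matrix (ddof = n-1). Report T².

Step 1 — sample mean vector:
  mean(A) = (4 + 9 + 3 + 8) / 4 = 24/4 = 6
  mean(B) = (4 + 9 + 8 + 2) / 4 = 23/4 = 5.75
  x̄ = (6, 5.75),  deviation x̄ - mu_0 = (6, 5.75) - (6, 1) = (0, 4.75).

Step 2 — sample covariance matrix, S[i,j] = (1/(n-1)) · Σ_k (x_{k,i} - mean_i) · (x_{k,j} - mean_j), divisor n-1 = 3:
  S[A,A] = ((-2)·(-2) + (3)·(3) + (-3)·(-3) + (2)·(2)) / 3 = 26/3 = 8.6667
  S[A,B] = ((-2)·(-1.75) + (3)·(3.25) + (-3)·(2.25) + (2)·(-3.75)) / 3 = -1/3 = -0.3333
  S[B,B] = ((-1.75)·(-1.75) + (3.25)·(3.25) + (2.25)·(2.25) + (-3.75)·(-3.75)) / 3 = 32.75/3 = 10.9167
  S = [[8.6667, -0.3333],
 [-0.3333, 10.9167]].

Step 3 — invert S. det(S) = 8.6667·10.9167 - (-0.3333)² = 94.5.
  S^{-1} = (1/det) · [[d, -b], [-b, a]] = [[0.1155, 0.0035],
 [0.0035, 0.0917]].

Step 4 — quadratic form (x̄ - mu_0)^T · S^{-1} · (x̄ - mu_0):
  S^{-1} · (x̄ - mu_0) = (0.0168, 0.4356),
  (x̄ - mu_0)^T · [...] = (0)·(0.0168) + (4.75)·(0.4356) = 2.0692.

Step 5 — scale by n: T² = 4 · 2.0692 = 8.2769.

T² ≈ 8.2769


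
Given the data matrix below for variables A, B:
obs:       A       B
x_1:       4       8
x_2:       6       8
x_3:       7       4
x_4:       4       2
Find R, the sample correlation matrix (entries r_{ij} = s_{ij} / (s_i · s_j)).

Step 1 — column means:
  mean(A) = (4 + 6 + 7 + 4) / 4 = 21/4 = 5.25
  mean(B) = (8 + 8 + 4 + 2) / 4 = 22/4 = 5.5

Step 2 — sample variances and covariances s[i,j] = (1/(n-1)) · Σ_k (x_{k,i} - mean_i) · (x_{k,j} - mean_j), with n-1 = 3:
  s[A,A] = ((-1.25)·(-1.25) + (0.75)·(0.75) + (1.75)·(1.75) + (-1.25)·(-1.25)) / 3 = 6.75/3 = 2.25
  s[A,B] = ((-1.25)·(2.5) + (0.75)·(2.5) + (1.75)·(-1.5) + (-1.25)·(-3.5)) / 3 = 0.5/3 = 0.1667
  s[B,B] = ((2.5)·(2.5) + (2.5)·(2.5) + (-1.5)·(-1.5) + (-3.5)·(-3.5)) / 3 = 27/3 = 9
  Sample standard deviations s_i = √(s[i,i]):
  s(A) = √(2.25) = 1.5
  s(B) = √(9) = 3

Step 3 — r_{ij} = s_{ij} / (s_i · s_j):
  r[A,A] = 1 (diagonal).
  r[A,B] = 0.1667 / (1.5 · 3) = 0.1667 / 4.5 = 0.037
  r[B,B] = 1 (diagonal).

R is symmetric with unit diagonal. Assembling:

R = [[1, 0.037],
 [0.037, 1]]


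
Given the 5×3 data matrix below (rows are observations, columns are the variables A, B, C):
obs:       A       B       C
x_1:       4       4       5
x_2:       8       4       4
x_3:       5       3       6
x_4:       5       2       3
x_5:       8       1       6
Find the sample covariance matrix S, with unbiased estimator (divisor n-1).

Step 1 — column means:
  mean(A) = (4 + 8 + 5 + 5 + 8) / 5 = 30/5 = 6
  mean(B) = (4 + 4 + 3 + 2 + 1) / 5 = 14/5 = 2.8
  mean(C) = (5 + 4 + 6 + 3 + 6) / 5 = 24/5 = 4.8

Step 2 — sample covariance S[i,j] = (1/(n-1)) · Σ_k (x_{k,i} - mean_i) · (x_{k,j} - mean_j), with n-1 = 4.
  S[A,A] = ((-2)·(-2) + (2)·(2) + (-1)·(-1) + (-1)·(-1) + (2)·(2)) / 4 = 14/4 = 3.5
  S[A,B] = ((-2)·(1.2) + (2)·(1.2) + (-1)·(0.2) + (-1)·(-0.8) + (2)·(-1.8)) / 4 = -3/4 = -0.75
  S[A,C] = ((-2)·(0.2) + (2)·(-0.8) + (-1)·(1.2) + (-1)·(-1.8) + (2)·(1.2)) / 4 = 1/4 = 0.25
  S[B,B] = ((1.2)·(1.2) + (1.2)·(1.2) + (0.2)·(0.2) + (-0.8)·(-0.8) + (-1.8)·(-1.8)) / 4 = 6.8/4 = 1.7
  S[B,C] = ((1.2)·(0.2) + (1.2)·(-0.8) + (0.2)·(1.2) + (-0.8)·(-1.8) + (-1.8)·(1.2)) / 4 = -1.2/4 = -0.3
  S[C,C] = ((0.2)·(0.2) + (-0.8)·(-0.8) + (1.2)·(1.2) + (-1.8)·(-1.8) + (1.2)·(1.2)) / 4 = 6.8/4 = 1.7

S is symmetric (S[j,i] = S[i,j]). Assembling:

S = [[3.5, -0.75, 0.25],
 [-0.75, 1.7, -0.3],
 [0.25, -0.3, 1.7]]


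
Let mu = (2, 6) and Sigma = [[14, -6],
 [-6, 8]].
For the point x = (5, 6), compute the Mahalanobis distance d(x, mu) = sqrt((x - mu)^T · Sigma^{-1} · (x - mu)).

Step 1 — centre the observation: (x - mu) = (3, 0).

Step 2 — invert Sigma. det(Sigma) = 14·8 - (-6)² = 76.
  Sigma^{-1} = (1/det) · [[d, -b], [-b, a]] = [[0.1053, 0.0789],
 [0.0789, 0.1842]].

Step 3 — form the quadratic (x - mu)^T · Sigma^{-1} · (x - mu):
  Sigma^{-1} · (x - mu) = (0.3158, 0.2368).
  (x - mu)^T · [Sigma^{-1} · (x - mu)] = (3)·(0.3158) + (0)·(0.2368) = 0.9474.

Step 4 — take square root: d = √(0.9474) ≈ 0.9733.

d(x, mu) = √(0.9474) ≈ 0.9733


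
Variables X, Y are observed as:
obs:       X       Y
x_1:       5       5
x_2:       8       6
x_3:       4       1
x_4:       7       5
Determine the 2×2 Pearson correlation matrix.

Step 1 — column means:
  mean(X) = (5 + 8 + 4 + 7) / 4 = 24/4 = 6
  mean(Y) = (5 + 6 + 1 + 5) / 4 = 17/4 = 4.25

Step 2 — sample variances and covariances s[i,j] = (1/(n-1)) · Σ_k (x_{k,i} - mean_i) · (x_{k,j} - mean_j), with n-1 = 3:
  s[X,X] = ((-1)·(-1) + (2)·(2) + (-2)·(-2) + (1)·(1)) / 3 = 10/3 = 3.3333
  s[X,Y] = ((-1)·(0.75) + (2)·(1.75) + (-2)·(-3.25) + (1)·(0.75)) / 3 = 10/3 = 3.3333
  s[Y,Y] = ((0.75)·(0.75) + (1.75)·(1.75) + (-3.25)·(-3.25) + (0.75)·(0.75)) / 3 = 14.75/3 = 4.9167
  Sample standard deviations s_i = √(s[i,i]):
  s(X) = √(3.3333) = 1.8257
  s(Y) = √(4.9167) = 2.2174

Step 3 — r_{ij} = s_{ij} / (s_i · s_j):
  r[X,X] = 1 (diagonal).
  r[X,Y] = 3.3333 / (1.8257 · 2.2174) = 3.3333 / 4.0483 = 0.8234
  r[Y,Y] = 1 (diagonal).

R is symmetric with unit diagonal. Assembling:

R = [[1, 0.8234],
 [0.8234, 1]]
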